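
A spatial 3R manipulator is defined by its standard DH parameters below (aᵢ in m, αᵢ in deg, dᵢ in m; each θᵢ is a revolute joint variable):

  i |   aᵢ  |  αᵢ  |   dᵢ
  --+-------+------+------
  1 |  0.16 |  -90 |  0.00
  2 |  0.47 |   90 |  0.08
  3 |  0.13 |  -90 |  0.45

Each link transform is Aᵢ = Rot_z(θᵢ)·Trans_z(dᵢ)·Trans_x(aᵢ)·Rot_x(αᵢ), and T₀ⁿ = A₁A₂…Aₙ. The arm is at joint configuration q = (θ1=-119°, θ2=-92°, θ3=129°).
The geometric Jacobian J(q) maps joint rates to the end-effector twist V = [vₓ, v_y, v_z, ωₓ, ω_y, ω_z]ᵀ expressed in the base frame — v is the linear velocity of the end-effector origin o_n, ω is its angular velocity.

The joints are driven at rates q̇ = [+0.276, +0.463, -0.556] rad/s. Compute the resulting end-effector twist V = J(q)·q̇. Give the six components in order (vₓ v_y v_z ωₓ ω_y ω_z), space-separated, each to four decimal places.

o_n = [0.3054, 0.1775, 0.3722]
J₁: ẑ×o_n = [-0.1775, 0.3054, 0.0000], ω = ẑ
J2: z=[0.8746, -0.4848, 0.0000] o=[-0.0776, -0.1399, 0.0000] → [-0.1805, -0.3256, 0.4633, 0.8746, -0.4848, 0.0000]
J3: z=[0.4845, 0.8741, -0.0349] o=[0.0004, -0.1644, 0.4697] → [-0.0733, 0.0366, -0.1010, 0.4845, 0.8741, -0.0349]
V = J·q̇ = [-0.0918, -0.0868, 0.2706, 0.1356, -0.7105, 0.2954]

-0.0918 -0.0868 0.2706 0.1356 -0.7105 0.2954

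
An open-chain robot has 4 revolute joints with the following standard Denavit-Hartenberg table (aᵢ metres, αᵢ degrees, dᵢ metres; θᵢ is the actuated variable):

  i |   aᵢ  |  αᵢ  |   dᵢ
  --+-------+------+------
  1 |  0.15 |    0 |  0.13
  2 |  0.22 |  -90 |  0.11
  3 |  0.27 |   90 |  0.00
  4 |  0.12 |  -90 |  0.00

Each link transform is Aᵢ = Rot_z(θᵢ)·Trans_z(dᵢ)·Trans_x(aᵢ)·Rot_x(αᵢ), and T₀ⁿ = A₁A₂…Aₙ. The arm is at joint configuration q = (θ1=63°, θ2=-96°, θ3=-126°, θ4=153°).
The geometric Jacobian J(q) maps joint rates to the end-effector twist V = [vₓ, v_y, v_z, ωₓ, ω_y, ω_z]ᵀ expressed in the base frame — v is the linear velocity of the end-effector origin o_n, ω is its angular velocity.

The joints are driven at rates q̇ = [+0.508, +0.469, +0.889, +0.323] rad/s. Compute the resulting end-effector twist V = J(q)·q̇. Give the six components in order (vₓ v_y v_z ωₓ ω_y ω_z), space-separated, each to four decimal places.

o_n = [0.2019, 0.1117, 0.3719]
J₁: ẑ×o_n = [-0.1117, 0.2019, 0.0000], ω = ẑ
J2: z=[0.0000, 0.0000, 1.0000] o=[0.0681, 0.1337, 0.1300] → [0.0219, 0.1338, -0.0000, 0.0000, 0.0000, 1.0000]
J3: z=[0.5446, 0.8387, 0.0000] o=[0.2526, 0.0138, 0.2400] → [0.1106, -0.0719, 0.0959, 0.5446, 0.8387, 0.0000]
J4: z=[-0.6785, 0.4406, -0.5878] o=[0.1195, 0.1003, 0.4584] → [-0.0314, -0.1071, -0.0441, -0.6785, 0.4406, -0.5878]
V = J·q̇ = [0.0418, 0.0668, 0.0710, 0.2650, 0.8879, 0.7871]

0.0418 0.0668 0.0710 0.2650 0.8879 0.7871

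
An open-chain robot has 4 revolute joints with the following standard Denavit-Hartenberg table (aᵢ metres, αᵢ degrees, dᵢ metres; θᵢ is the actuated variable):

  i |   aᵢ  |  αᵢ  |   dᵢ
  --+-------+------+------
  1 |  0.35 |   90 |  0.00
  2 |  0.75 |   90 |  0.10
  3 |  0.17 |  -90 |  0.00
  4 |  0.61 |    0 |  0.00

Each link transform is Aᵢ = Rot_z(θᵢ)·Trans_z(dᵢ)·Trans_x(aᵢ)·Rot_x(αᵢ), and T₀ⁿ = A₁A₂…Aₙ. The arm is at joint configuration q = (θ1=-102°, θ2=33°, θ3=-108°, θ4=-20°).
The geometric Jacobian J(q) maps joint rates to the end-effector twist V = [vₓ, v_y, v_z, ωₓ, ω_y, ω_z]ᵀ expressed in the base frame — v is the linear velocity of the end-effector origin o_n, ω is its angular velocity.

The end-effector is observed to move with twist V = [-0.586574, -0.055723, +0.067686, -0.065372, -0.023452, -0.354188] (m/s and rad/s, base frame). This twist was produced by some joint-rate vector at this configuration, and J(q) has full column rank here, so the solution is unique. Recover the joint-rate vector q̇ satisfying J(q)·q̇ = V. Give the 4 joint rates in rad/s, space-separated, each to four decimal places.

o_n = [0.4065, -1.0065, 0.1084]
J₁: ẑ×o_n = [1.0065, 0.4065, -0.0000], ω = ẑ
J2: z=[-0.9781, 0.2079, 0.0000] o=[-0.0728, -0.3424, 0.0000] → [0.0225, 0.1061, 0.5500, -0.9781, 0.2079, 0.0000]
J3: z=[-0.1132, -0.5327, -0.8387] o=[-0.3014, -0.9368, 0.4085] → [0.1014, -0.6276, 0.3850, -0.1132, -0.5327, -0.8387]
J4: z=[0.1364, -0.8444, 0.5180] o=[-0.1341, -0.9273, 0.3799] → [0.2702, 0.3170, 0.4456, 0.1364, -0.8444, 0.5180]
q̇ = J⁺·V = [-0.6140, 0.1150, -0.1980, 0.1810]

-0.6140 0.1150 -0.1980 0.1810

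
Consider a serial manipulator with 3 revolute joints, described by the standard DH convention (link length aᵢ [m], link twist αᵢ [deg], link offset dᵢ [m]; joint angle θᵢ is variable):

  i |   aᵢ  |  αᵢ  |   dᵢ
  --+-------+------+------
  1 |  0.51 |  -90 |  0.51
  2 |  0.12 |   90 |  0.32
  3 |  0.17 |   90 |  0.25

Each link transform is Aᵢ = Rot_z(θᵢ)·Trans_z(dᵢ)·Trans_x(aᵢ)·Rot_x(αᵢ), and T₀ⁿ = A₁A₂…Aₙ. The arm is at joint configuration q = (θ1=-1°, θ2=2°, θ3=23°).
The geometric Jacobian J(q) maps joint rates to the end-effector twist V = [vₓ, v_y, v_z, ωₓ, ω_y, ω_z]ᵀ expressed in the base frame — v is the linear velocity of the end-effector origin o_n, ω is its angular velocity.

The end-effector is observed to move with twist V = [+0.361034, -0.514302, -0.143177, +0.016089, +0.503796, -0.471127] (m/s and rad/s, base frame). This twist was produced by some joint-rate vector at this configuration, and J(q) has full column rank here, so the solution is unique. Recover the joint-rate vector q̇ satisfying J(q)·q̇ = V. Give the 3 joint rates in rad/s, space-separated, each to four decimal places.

o_n = [0.8017, 0.3725, 0.7502]
J₁: ẑ×o_n = [-0.3725, 0.8017, 0.0000], ω = ẑ
J2: z=[0.0175, 0.9998, 0.0000] o=[0.5099, -0.0089, 0.5100] → [0.2402, -0.0042, -0.2850, 0.0175, 0.9998, 0.0000]
J3: z=[0.0349, -0.0006, 0.9994] o=[0.6354, 0.3090, 0.5058] → [-0.0636, 0.1576, 0.0023, 0.0349, -0.0006, 0.9994]
q̇ = J⁺·V = [-0.6800, 0.5040, 0.2090]

-0.6800 0.5040 0.2090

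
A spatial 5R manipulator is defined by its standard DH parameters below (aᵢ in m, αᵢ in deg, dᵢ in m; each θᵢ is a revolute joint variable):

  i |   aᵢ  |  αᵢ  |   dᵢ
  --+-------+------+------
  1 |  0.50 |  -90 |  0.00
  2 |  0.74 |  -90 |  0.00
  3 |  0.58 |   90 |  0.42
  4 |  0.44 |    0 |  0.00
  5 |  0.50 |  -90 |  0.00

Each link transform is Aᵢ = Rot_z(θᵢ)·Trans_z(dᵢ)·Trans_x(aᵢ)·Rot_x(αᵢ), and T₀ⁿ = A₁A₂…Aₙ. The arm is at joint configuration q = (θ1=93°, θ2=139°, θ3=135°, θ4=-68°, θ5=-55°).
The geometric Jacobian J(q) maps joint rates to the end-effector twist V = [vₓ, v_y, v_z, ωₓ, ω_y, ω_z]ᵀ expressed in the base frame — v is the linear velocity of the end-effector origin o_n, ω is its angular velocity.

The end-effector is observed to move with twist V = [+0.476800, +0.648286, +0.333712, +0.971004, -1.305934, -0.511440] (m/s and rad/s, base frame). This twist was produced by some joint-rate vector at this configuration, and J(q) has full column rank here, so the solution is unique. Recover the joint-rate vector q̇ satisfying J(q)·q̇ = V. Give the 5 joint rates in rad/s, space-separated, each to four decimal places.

o_n = [0.3095, 0.4777, -0.5737]
J₁: ẑ×o_n = [-0.4777, 0.3095, 0.0000], ω = ẑ
J2: z=[-0.9986, -0.0523, 0.0000] o=[-0.0262, 0.4993, 0.0000] → [0.0300, -0.5729, 0.0391, -0.9986, -0.0523, 0.0000]
J3: z=[0.0343, -0.6552, 0.7547] o=[0.0031, -0.0584, -0.4855] → [-0.3469, 0.2343, 0.2192, 0.0343, -0.6552, 0.7547]
J4: z=[0.7341, -0.4959, -0.4639] o=[0.4108, -0.0030, 0.1006] → [0.5574, 0.5419, 0.3027, 0.7341, -0.4959, -0.4639]
J5: z=[0.7341, -0.4959, -0.4639] o=[0.5086, 0.3582, -0.1309] → [0.2750, 0.4174, -0.0110, 0.7341, -0.4959, -0.4639]
q̇ = J⁺·V = [-0.4890, 0.1360, 0.8720, 0.4890, 0.9780]

-0.4890 0.1360 0.8720 0.4890 0.9780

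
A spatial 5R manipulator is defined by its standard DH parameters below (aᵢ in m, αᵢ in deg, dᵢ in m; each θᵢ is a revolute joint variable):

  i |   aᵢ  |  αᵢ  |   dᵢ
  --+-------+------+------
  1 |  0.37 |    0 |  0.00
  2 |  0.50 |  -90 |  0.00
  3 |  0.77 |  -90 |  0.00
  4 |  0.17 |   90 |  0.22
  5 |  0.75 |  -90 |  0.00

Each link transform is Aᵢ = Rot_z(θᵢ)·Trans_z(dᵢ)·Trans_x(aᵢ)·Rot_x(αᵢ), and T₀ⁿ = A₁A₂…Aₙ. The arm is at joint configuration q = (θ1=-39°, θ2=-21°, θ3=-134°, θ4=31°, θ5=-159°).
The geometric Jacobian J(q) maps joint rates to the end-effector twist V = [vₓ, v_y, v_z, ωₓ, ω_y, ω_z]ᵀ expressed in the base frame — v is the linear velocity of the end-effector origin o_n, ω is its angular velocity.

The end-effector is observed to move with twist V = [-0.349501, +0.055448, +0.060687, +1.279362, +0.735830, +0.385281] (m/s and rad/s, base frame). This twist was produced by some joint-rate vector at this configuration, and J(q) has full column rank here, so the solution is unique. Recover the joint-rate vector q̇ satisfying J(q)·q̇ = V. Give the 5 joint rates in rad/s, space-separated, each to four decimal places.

o_n = [0.6469, -0.3091, 0.1931]
J₁: ẑ×o_n = [0.3091, 0.6469, -0.0000], ω = ẑ
J2: z=[0.0000, 0.0000, 1.0000] o=[0.2875, -0.2328, 0.0000] → [0.0763, 0.3593, -0.0000, 0.0000, 0.0000, 1.0000]
J3: z=[0.8660, 0.5000, 0.0000] o=[0.5375, -0.6659, 0.0000] → [0.0965, -0.1672, 0.2543, 0.8660, 0.5000, 0.0000]
J4: z=[0.3597, -0.6230, 0.6947] o=[0.2701, -0.2026, 0.5539] → [0.2987, 0.3915, 0.1964, 0.3597, -0.6230, 0.6947]
J5: z=[0.5634, 0.7384, 0.3705] o=[0.2228, -0.2958, 0.8115] → [-0.4517, 0.5056, -0.3207, 0.5634, 0.7384, 0.3705]
q̇ = J⁺·V = [-0.8900, 0.7610, 0.8630, 0.3590, 0.7150]

-0.8900 0.7610 0.8630 0.3590 0.7150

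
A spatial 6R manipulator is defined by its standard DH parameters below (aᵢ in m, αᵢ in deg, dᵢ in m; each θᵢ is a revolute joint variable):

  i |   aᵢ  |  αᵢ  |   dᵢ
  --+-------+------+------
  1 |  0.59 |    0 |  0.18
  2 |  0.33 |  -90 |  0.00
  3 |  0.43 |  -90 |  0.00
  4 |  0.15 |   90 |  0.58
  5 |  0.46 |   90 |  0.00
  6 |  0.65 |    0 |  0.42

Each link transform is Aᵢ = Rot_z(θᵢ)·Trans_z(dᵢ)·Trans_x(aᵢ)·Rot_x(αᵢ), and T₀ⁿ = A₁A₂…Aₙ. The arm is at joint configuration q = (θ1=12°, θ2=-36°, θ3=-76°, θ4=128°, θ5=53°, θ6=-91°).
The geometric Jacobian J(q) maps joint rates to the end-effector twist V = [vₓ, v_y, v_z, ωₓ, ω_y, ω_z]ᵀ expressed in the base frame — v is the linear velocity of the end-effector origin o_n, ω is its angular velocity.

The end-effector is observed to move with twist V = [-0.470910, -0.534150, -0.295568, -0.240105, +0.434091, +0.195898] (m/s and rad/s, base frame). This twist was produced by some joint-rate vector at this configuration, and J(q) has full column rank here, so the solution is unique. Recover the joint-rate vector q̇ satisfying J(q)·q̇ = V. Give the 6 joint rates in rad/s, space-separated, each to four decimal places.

0.1650 -0.5150 0.6450 -0.5120 0.5550 0.0070

o_n = [1.2859, -0.4066, -0.5168]
J₁: ẑ×o_n = [0.4066, 1.2859, -0.0000], ω = ẑ
J2: z=[0.0000, 0.0000, 1.0000] o=[0.5771, 0.1227, 0.1800] → [0.5292, 0.7088, -0.0000, 0.0000, 0.0000, 1.0000]
J3: z=[0.4067, 0.9135, 0.0000] o=[0.8786, -0.0116, 0.1800] → [-0.6366, 0.2834, -0.5328, 0.4067, 0.9135, 0.0000]
J4: z=[0.8864, -0.3947, -0.2419] o=[0.9736, -0.0539, 0.5972] → [0.3543, 0.9119, -0.1894, 0.8864, -0.3947, -0.2419]
J5: z=[-0.0763, -0.6400, 0.7646] o=[1.4192, -0.3817, 0.3673] → [0.5849, -0.1693, -0.0834, -0.0763, -0.6400, 0.7646]
J6: z=[-0.8981, -0.2890, -0.3315] o=[1.6185, -0.7092, 0.1131] → [0.2824, -0.4554, -0.3679, -0.8981, -0.2890, -0.3315]
q̇ = J⁺·V = [0.1650, -0.5150, 0.6450, -0.5120, 0.5550, 0.0070]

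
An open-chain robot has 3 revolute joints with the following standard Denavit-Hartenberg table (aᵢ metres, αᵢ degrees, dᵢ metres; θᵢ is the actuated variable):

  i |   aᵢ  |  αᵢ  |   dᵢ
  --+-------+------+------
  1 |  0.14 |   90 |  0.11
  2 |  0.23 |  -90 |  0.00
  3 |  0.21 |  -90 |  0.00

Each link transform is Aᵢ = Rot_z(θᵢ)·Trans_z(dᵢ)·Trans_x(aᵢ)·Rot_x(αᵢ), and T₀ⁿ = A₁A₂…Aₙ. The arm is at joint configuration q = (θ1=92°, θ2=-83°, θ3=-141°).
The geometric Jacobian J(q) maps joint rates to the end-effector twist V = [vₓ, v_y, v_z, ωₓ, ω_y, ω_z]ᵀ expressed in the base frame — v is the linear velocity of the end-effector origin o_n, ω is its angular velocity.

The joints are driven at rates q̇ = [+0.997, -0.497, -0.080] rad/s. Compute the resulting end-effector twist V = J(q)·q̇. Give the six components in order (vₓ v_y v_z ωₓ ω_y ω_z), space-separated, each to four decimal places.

-0.1641 0.0919 0.0064 -0.4939 -0.0967 0.9873

o_n = [0.1269, 0.1527, 0.0437]
J₁: ẑ×o_n = [-0.1527, 0.1269, 0.0000], ω = ẑ
J2: z=[0.9994, 0.0349, 0.0000] o=[-0.0049, 0.1399, 0.1100] → [-0.0023, 0.0663, 0.0081, 0.9994, 0.0349, 0.0000]
J3: z=[-0.0346, 0.9919, 0.1219] o=[-0.0059, 0.1679, -0.1183] → [0.1625, 0.0218, -0.1312, -0.0346, 0.9919, 0.1219]
V = J·q̇ = [-0.1641, 0.0919, 0.0064, -0.4939, -0.0967, 0.9873]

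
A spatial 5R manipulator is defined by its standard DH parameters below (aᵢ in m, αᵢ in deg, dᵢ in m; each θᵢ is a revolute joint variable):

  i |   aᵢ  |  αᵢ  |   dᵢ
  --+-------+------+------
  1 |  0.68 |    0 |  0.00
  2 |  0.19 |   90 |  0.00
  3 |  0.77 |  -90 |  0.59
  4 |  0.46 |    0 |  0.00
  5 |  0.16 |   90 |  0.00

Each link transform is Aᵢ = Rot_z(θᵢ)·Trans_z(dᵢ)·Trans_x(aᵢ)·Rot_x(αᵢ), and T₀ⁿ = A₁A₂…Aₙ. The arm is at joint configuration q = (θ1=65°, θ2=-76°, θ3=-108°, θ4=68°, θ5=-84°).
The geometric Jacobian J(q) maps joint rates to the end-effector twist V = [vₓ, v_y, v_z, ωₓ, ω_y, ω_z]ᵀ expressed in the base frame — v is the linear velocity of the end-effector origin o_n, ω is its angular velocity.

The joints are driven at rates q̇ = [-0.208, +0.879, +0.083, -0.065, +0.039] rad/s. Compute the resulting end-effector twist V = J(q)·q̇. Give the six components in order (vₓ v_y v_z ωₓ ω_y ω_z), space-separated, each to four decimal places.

0.3199 -0.2142 -0.0534 -0.0401 -0.0768 0.6790

o_n = [0.1018, 0.4409, -1.0425]
J₁: ẑ×o_n = [-0.4409, 0.1018, 0.0000], ω = ẑ
J2: z=[0.0000, 0.0000, 1.0000] o=[0.2874, 0.6163, 0.0000] → [0.1754, -0.1856, 0.0000, 0.0000, 0.0000, 1.0000]
J3: z=[-0.1908, -0.9816, 0.0000] o=[0.4739, 0.5800, 0.0000] → [1.0233, -0.1989, -0.3387, -0.1908, -0.9816, 0.0000]
J4: z=[0.9336, -0.1815, -0.3090] o=[0.1277, 0.0463, -0.7323] → [0.1782, 0.2976, 0.3637, 0.9336, -0.1815, -0.3090]
J5: z=[0.9336, -0.1815, -0.3090] o=[0.1569, 0.4751, -0.8962] → [0.0160, 0.1536, -0.0419, 0.9336, -0.1815, -0.3090]
V = J·q̇ = [0.3199, -0.2142, -0.0534, -0.0401, -0.0768, 0.6790]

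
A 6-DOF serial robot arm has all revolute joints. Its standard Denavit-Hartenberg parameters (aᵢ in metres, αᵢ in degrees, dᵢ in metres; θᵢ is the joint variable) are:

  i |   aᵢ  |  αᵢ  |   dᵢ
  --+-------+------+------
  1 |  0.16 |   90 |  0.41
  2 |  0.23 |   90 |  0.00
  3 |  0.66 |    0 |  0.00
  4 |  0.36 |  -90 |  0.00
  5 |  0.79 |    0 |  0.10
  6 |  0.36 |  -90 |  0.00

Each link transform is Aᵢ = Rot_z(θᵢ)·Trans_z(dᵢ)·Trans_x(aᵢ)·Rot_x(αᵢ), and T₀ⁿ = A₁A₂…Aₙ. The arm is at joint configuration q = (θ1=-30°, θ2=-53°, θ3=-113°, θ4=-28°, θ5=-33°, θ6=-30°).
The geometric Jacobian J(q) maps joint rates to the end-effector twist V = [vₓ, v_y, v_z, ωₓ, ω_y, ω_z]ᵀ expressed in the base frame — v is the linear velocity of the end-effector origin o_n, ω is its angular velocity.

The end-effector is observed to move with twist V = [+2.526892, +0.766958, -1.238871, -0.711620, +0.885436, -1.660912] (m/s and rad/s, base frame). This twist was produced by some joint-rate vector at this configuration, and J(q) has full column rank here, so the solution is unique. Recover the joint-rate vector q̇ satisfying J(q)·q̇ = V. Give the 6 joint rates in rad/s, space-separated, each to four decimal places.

-0.7250 -0.2750 0.5520 0.8570 -0.6120 0.7870

o_n = [-0.1272, 1.7265, 0.6661]
J₁: ẑ×o_n = [-1.7265, -0.1272, 0.0000], ω = ẑ
J2: z=[-0.5000, -0.8660, 0.0000] o=[0.1386, -0.0800, 0.4100] → [-0.2218, 0.1281, -1.1334, -0.5000, -0.8660, 0.0000]
J3: z=[-0.6916, 0.3993, -0.6018] o=[0.2584, -0.1492, 0.2263] → [1.3045, 0.5363, -1.1433, -0.6916, 0.3993, -0.6018]
J4: z=[-0.6916, 0.3993, -0.6018] o=[0.4278, 0.4545, 0.4323] → [0.8589, 0.4957, -0.6581, -0.6916, 0.3993, -0.6018]
J5: z=[0.7166, 0.4837, -0.5026] o=[0.3953, 0.7349, 0.6557] → [0.5034, 0.2551, 0.9632, 0.7166, 0.4837, -0.5026]
J6: z=[0.7166, 0.4837, -0.5026] o=[0.1095, 1.4711, 0.7577] → [0.0840, 0.1846, 0.2974, 0.7166, 0.4837, -0.5026]
q̇ = J⁺·V = [-0.7250, -0.2750, 0.5520, 0.8570, -0.6120, 0.7870]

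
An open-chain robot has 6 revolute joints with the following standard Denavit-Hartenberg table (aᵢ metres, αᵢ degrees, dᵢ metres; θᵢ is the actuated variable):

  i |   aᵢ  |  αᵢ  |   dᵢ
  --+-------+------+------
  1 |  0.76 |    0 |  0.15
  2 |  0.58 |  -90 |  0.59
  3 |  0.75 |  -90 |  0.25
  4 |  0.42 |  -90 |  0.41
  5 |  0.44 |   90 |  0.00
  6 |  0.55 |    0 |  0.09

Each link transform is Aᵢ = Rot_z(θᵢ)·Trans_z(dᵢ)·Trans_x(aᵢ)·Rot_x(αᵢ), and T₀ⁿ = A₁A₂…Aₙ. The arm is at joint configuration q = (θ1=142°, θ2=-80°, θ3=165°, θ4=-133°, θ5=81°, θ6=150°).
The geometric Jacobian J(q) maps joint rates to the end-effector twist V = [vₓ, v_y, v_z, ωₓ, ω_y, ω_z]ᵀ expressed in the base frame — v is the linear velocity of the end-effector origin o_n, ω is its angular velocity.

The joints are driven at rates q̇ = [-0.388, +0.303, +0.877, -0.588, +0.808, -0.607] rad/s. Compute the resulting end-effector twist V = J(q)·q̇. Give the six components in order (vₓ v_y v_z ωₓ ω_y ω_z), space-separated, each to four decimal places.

o_n = [-1.3694, 0.7346, 1.0269]
J₁: ẑ×o_n = [-0.7346, -1.3694, 0.0000], ω = ẑ
J2: z=[0.0000, 0.0000, 1.0000] o=[-0.5989, 0.4679, 0.1500] → [-0.2667, -0.7706, 0.0000, 0.0000, 0.0000, 1.0000]
J3: z=[-0.8829, 0.4695, 0.0000] o=[-0.3266, 0.9800, 0.7400] → [0.1347, 0.2533, 0.7063, -0.8829, 0.4695, 0.0000]
J4: z=[-0.1215, -0.2285, 0.9659] o=[-0.8874, 0.4577, 0.5459] → [-0.3774, -0.4071, -0.1438, -0.1215, -0.2285, 0.9659]
J5: z=[-0.9338, -0.3036, -0.1893] o=[-1.0786, 0.7525, 1.0161] → [-0.0067, 0.0652, -0.0716, -0.9338, -0.3036, -0.1893]
J6: z=[-0.3513, 0.8779, 0.3254] o=[-1.0489, 0.9155, 0.6084] → [0.4263, 0.0427, 0.3449, -0.3513, 0.8779, 0.3254]
V = J·q̇ = [0.2801, 0.7862, 0.4368, -1.2442, -0.2320, -1.0035]

0.2801 0.7862 0.4368 -1.2442 -0.2320 -1.0035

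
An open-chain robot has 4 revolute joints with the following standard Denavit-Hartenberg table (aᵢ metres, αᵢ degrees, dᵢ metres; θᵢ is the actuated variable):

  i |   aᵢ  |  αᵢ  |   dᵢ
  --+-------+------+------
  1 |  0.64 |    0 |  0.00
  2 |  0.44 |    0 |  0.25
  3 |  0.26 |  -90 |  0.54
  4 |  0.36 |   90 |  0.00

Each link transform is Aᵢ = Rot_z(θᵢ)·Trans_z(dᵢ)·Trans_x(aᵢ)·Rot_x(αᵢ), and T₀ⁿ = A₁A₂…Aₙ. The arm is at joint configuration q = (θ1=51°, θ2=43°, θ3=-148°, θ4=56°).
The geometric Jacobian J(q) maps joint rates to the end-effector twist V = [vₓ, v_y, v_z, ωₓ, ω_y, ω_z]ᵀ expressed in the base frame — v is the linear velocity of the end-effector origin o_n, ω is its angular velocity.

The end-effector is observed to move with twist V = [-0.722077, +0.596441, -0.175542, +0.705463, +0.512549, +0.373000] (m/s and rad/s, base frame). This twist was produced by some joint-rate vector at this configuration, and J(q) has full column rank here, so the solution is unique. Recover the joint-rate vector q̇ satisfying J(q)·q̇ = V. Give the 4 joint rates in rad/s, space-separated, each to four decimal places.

0.7640 -0.0160 -0.3750 0.8720

o_n = [0.6432, 0.5631, 0.4915]
J₁: ẑ×o_n = [-0.5631, 0.6432, 0.0000], ω = ẑ
J2: z=[0.0000, 0.0000, 1.0000] o=[0.4028, 0.4974, 0.0000] → [-0.0657, 0.2405, 0.0000, 0.0000, 0.0000, 1.0000]
J3: z=[0.0000, 0.0000, 1.0000] o=[0.3721, 0.9363, 0.2500] → [0.3732, 0.2712, -0.0000, 0.0000, 0.0000, 1.0000]
J4: z=[0.8090, 0.5878, 0.0000] o=[0.5249, 0.7260, 0.7900] → [-0.1754, 0.2415, -0.2013, 0.8090, 0.5878, 0.0000]
q̇ = J⁺·V = [0.7640, -0.0160, -0.3750, 0.8720]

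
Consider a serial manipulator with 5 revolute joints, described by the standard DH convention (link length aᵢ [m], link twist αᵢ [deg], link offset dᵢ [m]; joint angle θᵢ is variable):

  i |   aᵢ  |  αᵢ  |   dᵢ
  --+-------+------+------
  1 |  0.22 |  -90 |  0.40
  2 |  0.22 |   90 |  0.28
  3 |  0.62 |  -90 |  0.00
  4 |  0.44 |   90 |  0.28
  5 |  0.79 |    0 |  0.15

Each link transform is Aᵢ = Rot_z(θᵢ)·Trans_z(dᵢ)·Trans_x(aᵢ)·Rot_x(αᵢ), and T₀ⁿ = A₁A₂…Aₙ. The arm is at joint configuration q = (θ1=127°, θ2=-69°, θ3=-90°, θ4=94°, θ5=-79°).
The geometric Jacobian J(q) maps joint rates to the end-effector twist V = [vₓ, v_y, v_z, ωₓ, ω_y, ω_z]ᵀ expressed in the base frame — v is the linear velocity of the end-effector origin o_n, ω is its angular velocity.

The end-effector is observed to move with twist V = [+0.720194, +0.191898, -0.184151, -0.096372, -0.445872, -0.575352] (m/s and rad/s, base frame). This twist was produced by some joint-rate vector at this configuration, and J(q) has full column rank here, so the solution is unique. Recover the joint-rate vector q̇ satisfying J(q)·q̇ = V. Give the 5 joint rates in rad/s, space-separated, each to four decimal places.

o_n = [-0.0518, 0.8139, -0.0721]
J₁: ẑ×o_n = [-0.8139, -0.0518, 0.0000], ω = ẑ
J2: z=[-0.7986, -0.6018, 0.0000] o=[-0.1324, 0.1757, 0.4000] → [0.2841, -0.3771, -0.4612, -0.7986, -0.6018, 0.0000]
J3: z=[0.5618, -0.7456, 0.3584] o=[-0.4035, 0.0702, 0.6054] → [0.2386, 0.5067, 0.6800, 0.5618, -0.7456, 0.3584]
J4: z=[-0.2157, 0.2862, 0.9336] o=[0.0917, 0.4433, 0.6054] → [-0.5399, -0.2801, -0.0389, -0.2157, 0.2862, 0.9336]
J5: z=[0.7575, 0.6524, -0.0250] o=[-0.2398, 0.8322, 0.7095] → [-0.5104, 0.5874, -0.1365, 0.7575, 0.6524, -0.0250]
q̇ = J⁺·V = [-0.9340, 0.8770, 0.4440, 0.2280, 0.5330]

-0.9340 0.8770 0.4440 0.2280 0.5330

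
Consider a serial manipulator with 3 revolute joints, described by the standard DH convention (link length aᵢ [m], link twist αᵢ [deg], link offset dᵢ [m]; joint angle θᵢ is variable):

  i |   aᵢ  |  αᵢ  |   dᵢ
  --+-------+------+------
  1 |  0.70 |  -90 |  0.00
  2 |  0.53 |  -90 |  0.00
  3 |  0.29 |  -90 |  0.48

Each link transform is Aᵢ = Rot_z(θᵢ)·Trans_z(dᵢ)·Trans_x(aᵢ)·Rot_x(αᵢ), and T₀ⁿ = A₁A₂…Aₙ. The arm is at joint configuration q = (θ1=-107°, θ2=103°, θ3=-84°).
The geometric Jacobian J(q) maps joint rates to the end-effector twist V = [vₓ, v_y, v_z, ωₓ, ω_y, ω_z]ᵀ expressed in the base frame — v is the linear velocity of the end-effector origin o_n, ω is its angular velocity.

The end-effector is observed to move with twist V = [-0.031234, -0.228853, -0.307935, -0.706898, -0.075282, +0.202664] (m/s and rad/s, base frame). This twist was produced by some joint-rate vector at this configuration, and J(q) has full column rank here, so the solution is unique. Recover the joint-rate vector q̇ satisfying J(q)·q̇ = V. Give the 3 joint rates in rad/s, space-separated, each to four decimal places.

o_n = [0.2447, -0.1859, -0.4380]
J₁: ẑ×o_n = [0.1859, 0.2447, -0.0000], ω = ẑ
J2: z=[0.9563, -0.2924, 0.0000] o=[-0.2047, -0.6694, 0.0000] → [0.1281, 0.4188, 0.5937, 0.9563, -0.2924, 0.0000]
J3: z=[0.2849, 0.9318, 0.2250] o=[-0.1698, -0.5554, -0.5164] → [-0.0100, 0.0709, -0.2810, 0.2849, 0.9318, 0.2250]
q̇ = J⁺·V = [0.2670, -0.6540, -0.2860]

0.2670 -0.6540 -0.2860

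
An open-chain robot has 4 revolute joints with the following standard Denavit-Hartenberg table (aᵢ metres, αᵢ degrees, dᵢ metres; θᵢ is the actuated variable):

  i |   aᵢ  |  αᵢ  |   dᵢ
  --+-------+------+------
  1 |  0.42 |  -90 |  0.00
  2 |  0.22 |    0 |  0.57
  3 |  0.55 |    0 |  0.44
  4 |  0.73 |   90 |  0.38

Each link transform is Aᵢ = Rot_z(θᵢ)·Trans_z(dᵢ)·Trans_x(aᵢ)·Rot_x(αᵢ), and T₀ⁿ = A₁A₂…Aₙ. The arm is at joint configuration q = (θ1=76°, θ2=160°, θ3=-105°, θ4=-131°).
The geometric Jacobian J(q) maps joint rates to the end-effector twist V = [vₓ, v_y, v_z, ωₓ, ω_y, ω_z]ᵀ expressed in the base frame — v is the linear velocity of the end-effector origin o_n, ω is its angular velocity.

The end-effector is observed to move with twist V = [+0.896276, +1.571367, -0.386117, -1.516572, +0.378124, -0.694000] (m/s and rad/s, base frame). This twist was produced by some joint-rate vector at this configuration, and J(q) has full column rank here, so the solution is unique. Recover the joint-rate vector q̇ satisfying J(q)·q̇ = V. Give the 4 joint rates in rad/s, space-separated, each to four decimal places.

o_n = [-1.1781, 1.0207, 0.1825]
J₁: ẑ×o_n = [-1.0207, -1.1781, 0.0000], ω = ẑ
J2: z=[-0.9703, 0.2419, 0.0000] o=[0.1016, 0.4075, 0.0000] → [0.0442, 0.1771, -0.2853, -0.9703, 0.2419, 0.0000]
J3: z=[-0.9703, 0.2419, 0.0000] o=[-0.5015, 0.3448, -0.0752] → [0.0624, 0.2501, -0.4921, -0.9703, 0.2419, 0.0000]
J4: z=[-0.9703, 0.2419, 0.0000] o=[-0.8521, 0.7574, -0.5258] → [0.1714, 0.6873, -0.1766, -0.9703, 0.2419, 0.0000]
q̇ = J⁺·V = [-0.6940, 0.4670, 0.1880, 0.9080]

-0.6940 0.4670 0.1880 0.9080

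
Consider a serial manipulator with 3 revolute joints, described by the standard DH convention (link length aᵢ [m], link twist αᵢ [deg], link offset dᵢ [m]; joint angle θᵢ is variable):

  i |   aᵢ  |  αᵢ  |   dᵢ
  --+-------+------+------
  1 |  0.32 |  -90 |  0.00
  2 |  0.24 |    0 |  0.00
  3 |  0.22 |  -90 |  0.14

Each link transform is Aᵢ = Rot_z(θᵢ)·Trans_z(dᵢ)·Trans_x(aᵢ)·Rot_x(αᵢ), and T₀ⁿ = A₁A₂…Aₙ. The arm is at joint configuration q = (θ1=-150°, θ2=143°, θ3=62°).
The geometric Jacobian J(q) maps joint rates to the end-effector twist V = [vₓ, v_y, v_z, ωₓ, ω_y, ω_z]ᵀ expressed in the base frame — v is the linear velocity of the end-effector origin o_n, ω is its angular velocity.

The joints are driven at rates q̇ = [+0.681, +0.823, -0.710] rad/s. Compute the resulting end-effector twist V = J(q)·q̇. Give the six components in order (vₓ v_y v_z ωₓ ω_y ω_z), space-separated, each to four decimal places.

0.1522 0.1438 0.1803 0.0565 -0.0979 0.6810

o_n = [0.1315, -0.0857, -0.0515]
J₁: ẑ×o_n = [0.0857, 0.1315, -0.0000], ω = ẑ
J2: z=[0.5000, -0.8660, 0.0000] o=[-0.2771, -0.1600, 0.0000] → [0.0446, 0.0257, 0.3911, 0.5000, -0.8660, 0.0000]
J3: z=[0.5000, -0.8660, 0.0000] o=[-0.1111, -0.0642, -0.1444] → [-0.0805, -0.0465, 0.1994, 0.5000, -0.8660, 0.0000]
V = J·q̇ = [0.1522, 0.1438, 0.1803, 0.0565, -0.0979, 0.6810]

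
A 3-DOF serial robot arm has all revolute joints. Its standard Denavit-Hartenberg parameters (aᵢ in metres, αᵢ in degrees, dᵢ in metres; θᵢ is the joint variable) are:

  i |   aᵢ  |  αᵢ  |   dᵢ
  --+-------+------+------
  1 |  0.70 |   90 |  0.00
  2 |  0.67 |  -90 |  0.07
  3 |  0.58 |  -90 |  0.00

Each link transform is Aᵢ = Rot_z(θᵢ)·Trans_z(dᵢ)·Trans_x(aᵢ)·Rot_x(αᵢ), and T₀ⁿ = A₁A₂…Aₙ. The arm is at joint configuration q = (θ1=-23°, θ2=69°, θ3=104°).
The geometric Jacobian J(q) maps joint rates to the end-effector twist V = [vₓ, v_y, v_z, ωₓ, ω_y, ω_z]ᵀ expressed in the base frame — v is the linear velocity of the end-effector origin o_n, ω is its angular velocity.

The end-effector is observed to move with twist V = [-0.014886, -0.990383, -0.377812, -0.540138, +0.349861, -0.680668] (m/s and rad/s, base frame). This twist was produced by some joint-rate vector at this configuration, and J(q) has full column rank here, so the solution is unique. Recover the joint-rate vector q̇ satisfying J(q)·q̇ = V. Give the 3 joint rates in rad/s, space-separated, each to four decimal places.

-0.9240 -0.1110 0.6790

o_n = [1.0116, 0.1059, 0.4945]
J₁: ẑ×o_n = [-0.1059, 1.0116, 0.0000], ω = ẑ
J2: z=[-0.3907, -0.9205, 0.0000] o=[0.6444, -0.2735, 0.0000] → [-0.4552, 0.1932, 0.1898, -0.3907, -0.9205, 0.0000]
J3: z=[-0.8594, 0.3648, 0.3584] o=[0.8380, -0.4318, 0.6255] → [-0.2405, -0.0504, -0.5254, -0.8594, 0.3648, 0.3584]
q̇ = J⁺·V = [-0.9240, -0.1110, 0.6790]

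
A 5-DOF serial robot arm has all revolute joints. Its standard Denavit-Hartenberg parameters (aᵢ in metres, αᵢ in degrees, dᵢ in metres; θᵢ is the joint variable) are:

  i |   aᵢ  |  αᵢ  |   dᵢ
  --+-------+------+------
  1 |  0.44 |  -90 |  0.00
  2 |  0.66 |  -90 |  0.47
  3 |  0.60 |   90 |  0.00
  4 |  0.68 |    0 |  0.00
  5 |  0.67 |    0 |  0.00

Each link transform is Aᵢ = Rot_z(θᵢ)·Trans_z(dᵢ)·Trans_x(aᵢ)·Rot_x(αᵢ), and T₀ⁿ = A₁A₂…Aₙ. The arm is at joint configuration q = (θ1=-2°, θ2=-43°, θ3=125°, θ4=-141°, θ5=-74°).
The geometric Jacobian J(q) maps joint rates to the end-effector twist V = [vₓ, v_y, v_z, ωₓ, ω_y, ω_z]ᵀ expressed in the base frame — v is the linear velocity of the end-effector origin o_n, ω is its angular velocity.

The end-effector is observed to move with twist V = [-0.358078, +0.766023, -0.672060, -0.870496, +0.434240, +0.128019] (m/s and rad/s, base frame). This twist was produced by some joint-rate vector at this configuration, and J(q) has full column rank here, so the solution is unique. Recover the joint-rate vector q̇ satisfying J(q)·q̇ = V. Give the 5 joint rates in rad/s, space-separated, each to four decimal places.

0.8700 -0.4040 -0.0610 -0.6520 -0.7560

o_n = [1.1225, 0.8223, 0.6687]
J₁: ẑ×o_n = [-0.8223, 1.1225, 0.0000], ω = ẑ
J2: z=[0.0349, 0.9994, 0.0000] o=[0.4397, -0.0154, 0.0000] → [0.6683, -0.0233, -0.6531, 0.0349, 0.9994, 0.0000]
J3: z=[0.6816, -0.0238, -0.7314] o=[0.9385, 0.4375, 0.4501] → [0.2762, -0.2836, 0.2666, 0.6816, -0.0238, -0.7314]
J4: z=[0.5787, -0.5941, 0.5587] o=[0.6698, -0.0449, 0.2154] → [-0.7538, -0.0094, 0.7708, 0.5787, -0.5941, 0.5587]
J5: z=[0.5787, -0.5941, 0.5587] o=[0.6148, 0.3902, 0.7351] → [-0.2020, 0.3220, 0.5517, 0.5787, -0.5941, 0.5587]
q̇ = J⁺·V = [0.8700, -0.4040, -0.0610, -0.6520, -0.7560]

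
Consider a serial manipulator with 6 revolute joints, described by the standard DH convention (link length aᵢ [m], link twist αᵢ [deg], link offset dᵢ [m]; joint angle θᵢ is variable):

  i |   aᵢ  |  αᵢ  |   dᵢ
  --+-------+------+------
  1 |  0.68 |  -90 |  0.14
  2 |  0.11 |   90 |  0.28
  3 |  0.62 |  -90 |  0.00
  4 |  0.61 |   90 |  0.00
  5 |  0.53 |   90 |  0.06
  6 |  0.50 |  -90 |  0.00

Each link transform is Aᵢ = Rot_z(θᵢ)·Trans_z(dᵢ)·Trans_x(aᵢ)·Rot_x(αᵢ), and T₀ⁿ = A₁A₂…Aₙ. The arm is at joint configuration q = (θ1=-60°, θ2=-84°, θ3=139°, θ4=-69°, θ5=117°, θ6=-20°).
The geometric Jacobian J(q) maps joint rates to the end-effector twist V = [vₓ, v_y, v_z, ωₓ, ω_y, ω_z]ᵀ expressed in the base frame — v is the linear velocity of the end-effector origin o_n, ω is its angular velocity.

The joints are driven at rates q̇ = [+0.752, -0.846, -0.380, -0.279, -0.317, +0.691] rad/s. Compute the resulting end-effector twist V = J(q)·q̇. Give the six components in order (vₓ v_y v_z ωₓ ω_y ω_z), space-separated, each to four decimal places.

0.5922 -0.1422 -0.1792 -0.5238 -0.1594 0.3501

o_n = [0.3349, -0.3419, -0.9059]
J₁: ẑ×o_n = [0.3419, 0.3349, -0.0000], ω = ẑ
J2: z=[0.8660, 0.5000, 0.0000] o=[0.3400, -0.5889, 0.1400] → [-0.5230, 0.9058, 0.2164, 0.8660, 0.5000, 0.0000]
J3: z=[-0.4973, 0.8613, 0.1045] o=[0.5882, -0.4589, 0.2494] → [-1.0073, -0.6010, 0.1600, -0.4973, 0.8613, 0.1045]
J4: z=[-0.6879, -0.3180, -0.6525] o=[0.9160, -0.2131, -0.2160] → [0.1354, -0.0954, -0.0962, -0.6879, -0.3180, -0.6525]
J5: z=[-0.6718, -0.0614, 0.7382] o=[0.7484, 0.3640, -0.3205] → [0.5570, -0.6985, 0.4489, -0.6718, -0.0614, 0.7382]
J6: z=[-0.5571, 0.6986, -0.4489] o=[0.4494, -0.0175, -0.5431] → [-0.3991, -0.1507, 0.2607, -0.5571, 0.6986, -0.4489]
V = J·q̇ = [0.5922, -0.1422, -0.1792, -0.5238, -0.1594, 0.3501]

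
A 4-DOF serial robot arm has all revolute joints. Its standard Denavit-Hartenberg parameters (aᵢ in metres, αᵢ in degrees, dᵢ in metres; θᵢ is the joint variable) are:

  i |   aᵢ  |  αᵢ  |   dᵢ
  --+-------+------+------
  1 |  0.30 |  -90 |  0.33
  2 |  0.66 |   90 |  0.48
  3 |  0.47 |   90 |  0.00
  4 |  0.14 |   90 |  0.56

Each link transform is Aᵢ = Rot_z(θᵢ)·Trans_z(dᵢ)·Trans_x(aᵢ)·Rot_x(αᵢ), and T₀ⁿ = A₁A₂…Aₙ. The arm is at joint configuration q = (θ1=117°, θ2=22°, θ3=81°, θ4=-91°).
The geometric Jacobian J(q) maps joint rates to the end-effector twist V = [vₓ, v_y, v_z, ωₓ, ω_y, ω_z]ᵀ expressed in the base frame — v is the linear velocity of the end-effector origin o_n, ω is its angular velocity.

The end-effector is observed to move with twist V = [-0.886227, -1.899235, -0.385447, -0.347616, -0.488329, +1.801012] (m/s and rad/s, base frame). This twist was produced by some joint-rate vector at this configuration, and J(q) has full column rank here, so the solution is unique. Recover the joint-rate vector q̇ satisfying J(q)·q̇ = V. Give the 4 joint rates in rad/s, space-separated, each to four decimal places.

o_n = [-1.4149, 0.8954, -0.2816]
J₁: ẑ×o_n = [-0.8954, -1.4149, 0.0000], ω = ẑ
J2: z=[-0.8910, -0.4540, 0.0000] o=[-0.1362, 0.2673, 0.3300] → [0.2777, -0.5450, -1.1402, -0.8910, -0.4540, 0.0000]
J3: z=[-0.1701, 0.3338, 0.9272] o=[-0.8417, 0.5946, 0.0828] → [-0.4005, -0.5934, 0.1402, -0.1701, 0.3338, 0.9272]
J4: z=[-0.2764, 0.8870, -0.3700] o=[-1.2863, 0.4446, 0.0552] → [-0.1320, -0.0455, -0.0105, -0.2764, 0.8870, -0.3700]
q̇ = J⁺·V = [0.8790, 0.4360, 0.7510, -0.6100]

0.8790 0.4360 0.7510 -0.6100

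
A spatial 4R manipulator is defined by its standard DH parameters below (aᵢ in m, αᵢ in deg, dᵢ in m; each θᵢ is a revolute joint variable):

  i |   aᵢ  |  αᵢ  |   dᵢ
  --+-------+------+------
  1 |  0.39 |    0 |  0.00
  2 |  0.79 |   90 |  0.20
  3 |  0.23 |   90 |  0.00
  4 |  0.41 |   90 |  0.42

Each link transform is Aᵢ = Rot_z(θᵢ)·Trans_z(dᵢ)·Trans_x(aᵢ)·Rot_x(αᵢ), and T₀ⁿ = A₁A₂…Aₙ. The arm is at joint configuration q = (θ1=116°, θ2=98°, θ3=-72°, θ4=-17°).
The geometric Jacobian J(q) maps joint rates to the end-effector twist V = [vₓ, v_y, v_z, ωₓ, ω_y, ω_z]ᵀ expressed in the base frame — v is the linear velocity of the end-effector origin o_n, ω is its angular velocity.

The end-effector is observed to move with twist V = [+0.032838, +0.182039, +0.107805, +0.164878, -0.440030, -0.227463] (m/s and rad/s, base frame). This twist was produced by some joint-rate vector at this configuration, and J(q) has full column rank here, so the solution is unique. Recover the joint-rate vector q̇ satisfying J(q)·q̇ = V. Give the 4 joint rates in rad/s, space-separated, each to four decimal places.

0.4490 -0.7120 -0.4570 -0.1150

o_n = [-0.5871, -0.0747, -0.5214]
J₁: ẑ×o_n = [0.0747, -0.5871, 0.0000], ω = ẑ
J2: z=[0.0000, 0.0000, 1.0000] o=[-0.1710, 0.3505, 0.0000] → [0.4253, -0.4161, 0.0000, 0.0000, 0.0000, 1.0000]
J3: z=[-0.5592, 0.8290, 0.0000] o=[-0.8259, -0.0912, 0.2000] → [-0.5981, -0.4034, -0.2072, -0.5592, 0.8290, 0.0000]
J4: z=[0.7885, 0.5318, -0.3090] o=[-0.8848, -0.1310, -0.0187] → [-0.2500, 0.3043, -0.1140, 0.7885, 0.5318, -0.3090]
q̇ = J⁺·V = [0.4490, -0.7120, -0.4570, -0.1150]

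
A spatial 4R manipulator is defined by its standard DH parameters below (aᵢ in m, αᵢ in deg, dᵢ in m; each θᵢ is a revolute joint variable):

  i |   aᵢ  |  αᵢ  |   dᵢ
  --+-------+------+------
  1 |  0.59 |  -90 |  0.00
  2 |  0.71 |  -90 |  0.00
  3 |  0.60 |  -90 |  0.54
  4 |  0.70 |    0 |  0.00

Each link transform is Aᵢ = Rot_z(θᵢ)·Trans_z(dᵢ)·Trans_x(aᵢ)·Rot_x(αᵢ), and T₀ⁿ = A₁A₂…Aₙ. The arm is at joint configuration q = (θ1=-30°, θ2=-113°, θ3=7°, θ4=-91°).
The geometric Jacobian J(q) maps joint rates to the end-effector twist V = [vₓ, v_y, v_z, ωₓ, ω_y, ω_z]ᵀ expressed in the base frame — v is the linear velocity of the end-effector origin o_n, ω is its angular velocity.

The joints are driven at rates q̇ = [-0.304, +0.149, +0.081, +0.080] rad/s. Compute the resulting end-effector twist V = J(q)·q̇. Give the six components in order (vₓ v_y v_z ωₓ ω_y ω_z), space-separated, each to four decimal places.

-0.0322 -0.4742 -0.0486 0.1027 0.0211 -0.2813

o_n = [1.0259, -0.6750, 1.6750]
J₁: ẑ×o_n = [0.6750, 1.0259, -0.0000], ω = ẑ
J2: z=[0.5000, 0.8660, 0.0000] o=[0.5110, -0.2950, 0.0000] → [1.4506, -0.8375, -0.6360, 0.5000, 0.8660, 0.0000]
J3: z=[0.7972, -0.4603, 0.3907] o=[0.2707, -0.1563, 0.6536] → [-0.2675, -0.5192, -0.0659, 0.7972, -0.4603, 0.3907]
J4: z=[-0.4550, -0.8834, -0.1122] o=[0.4631, -0.3518, 1.4127] → [-0.2680, 0.0562, 0.6442, -0.4550, -0.8834, -0.1122]
V = J·q̇ = [-0.0322, -0.4742, -0.0486, 0.1027, 0.0211, -0.2813]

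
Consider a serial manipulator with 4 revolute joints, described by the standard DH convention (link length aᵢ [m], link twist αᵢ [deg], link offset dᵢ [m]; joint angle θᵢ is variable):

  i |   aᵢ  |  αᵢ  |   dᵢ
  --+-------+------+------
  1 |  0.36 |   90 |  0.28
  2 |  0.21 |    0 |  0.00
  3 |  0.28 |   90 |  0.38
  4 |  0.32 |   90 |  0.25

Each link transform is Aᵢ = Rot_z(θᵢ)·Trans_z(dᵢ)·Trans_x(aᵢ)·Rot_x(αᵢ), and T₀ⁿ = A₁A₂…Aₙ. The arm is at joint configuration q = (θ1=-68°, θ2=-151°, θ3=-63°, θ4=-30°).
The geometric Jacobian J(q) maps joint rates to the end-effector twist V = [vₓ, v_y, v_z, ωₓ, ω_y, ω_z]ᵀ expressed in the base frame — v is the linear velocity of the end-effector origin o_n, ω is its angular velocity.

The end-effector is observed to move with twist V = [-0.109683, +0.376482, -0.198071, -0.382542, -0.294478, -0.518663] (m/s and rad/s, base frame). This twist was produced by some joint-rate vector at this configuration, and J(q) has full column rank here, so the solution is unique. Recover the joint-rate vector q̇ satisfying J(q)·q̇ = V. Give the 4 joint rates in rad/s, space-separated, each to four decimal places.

o_n = [-0.2586, 0.0527, 0.6970]
J₁: ẑ×o_n = [-0.0527, -0.2586, 0.0000], ω = ẑ
J2: z=[-0.9272, -0.3746, 0.0000] o=[0.1349, -0.3338, 0.2800] → [-0.1562, 0.3866, -0.5058, -0.9272, -0.3746, 0.0000]
J3: z=[-0.9272, -0.3746, 0.0000] o=[0.0661, -0.1635, 0.1782] → [-0.1943, 0.4810, -0.3221, -0.9272, -0.3746, 0.0000]
J4: z=[0.2095, -0.5185, 0.8290] o=[-0.3732, -0.0906, 0.3348] → [-0.3066, 0.0192, 0.0895, 0.2095, -0.5185, 0.8290]
q̇ = J⁺·V = [-0.7110, 0.3760, 0.0890, 0.2320]

-0.7110 0.3760 0.0890 0.2320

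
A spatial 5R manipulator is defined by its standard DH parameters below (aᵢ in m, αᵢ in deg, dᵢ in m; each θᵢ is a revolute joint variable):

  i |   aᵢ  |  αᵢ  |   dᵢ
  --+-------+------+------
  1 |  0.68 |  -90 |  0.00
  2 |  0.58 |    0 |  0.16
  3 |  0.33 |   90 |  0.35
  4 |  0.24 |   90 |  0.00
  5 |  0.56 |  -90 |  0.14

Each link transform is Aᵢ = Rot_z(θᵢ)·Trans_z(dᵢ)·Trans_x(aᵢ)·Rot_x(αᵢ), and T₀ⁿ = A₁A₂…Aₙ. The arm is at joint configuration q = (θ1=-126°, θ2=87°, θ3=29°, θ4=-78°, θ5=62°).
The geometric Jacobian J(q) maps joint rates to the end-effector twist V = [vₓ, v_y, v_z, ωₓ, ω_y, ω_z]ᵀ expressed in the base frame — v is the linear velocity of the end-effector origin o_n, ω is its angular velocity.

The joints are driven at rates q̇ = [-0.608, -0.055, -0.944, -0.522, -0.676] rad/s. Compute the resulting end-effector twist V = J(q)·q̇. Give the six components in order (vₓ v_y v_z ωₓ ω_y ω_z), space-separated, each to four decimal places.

o_n = [-0.6110, -0.8222, -1.0635]
J₁: ẑ×o_n = [0.8222, -0.6110, 0.0000], ω = ẑ
J2: z=[0.8090, -0.5878, 0.0000] o=[-0.3997, -0.5501, 0.0000] → [0.6251, 0.8604, -0.3443, 0.8090, -0.5878, 0.0000]
J3: z=[0.8090, -0.5878, 0.0000] o=[-0.2881, -0.6687, -0.5792] → [0.2846, 0.3918, -0.3139, 0.8090, -0.5878, 0.0000]
J4: z=[-0.5283, -0.7271, -0.4384] o=[0.0801, -0.7574, -0.8758] → [0.1081, 0.2038, -0.4683, -0.5283, -0.7271, -0.4384]
J5: z=[-0.4202, -0.2247, 0.8792] o=[-0.0970, -0.6017, -0.9207] → [0.2259, -0.5119, -0.0229, -0.4202, -0.2247, 0.8792]
V = J·q̇ = [-1.0121, 0.1940, 0.5752, -0.2484, 1.1187, -0.9735]

-1.0121 0.1940 0.5752 -0.2484 1.1187 -0.9735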